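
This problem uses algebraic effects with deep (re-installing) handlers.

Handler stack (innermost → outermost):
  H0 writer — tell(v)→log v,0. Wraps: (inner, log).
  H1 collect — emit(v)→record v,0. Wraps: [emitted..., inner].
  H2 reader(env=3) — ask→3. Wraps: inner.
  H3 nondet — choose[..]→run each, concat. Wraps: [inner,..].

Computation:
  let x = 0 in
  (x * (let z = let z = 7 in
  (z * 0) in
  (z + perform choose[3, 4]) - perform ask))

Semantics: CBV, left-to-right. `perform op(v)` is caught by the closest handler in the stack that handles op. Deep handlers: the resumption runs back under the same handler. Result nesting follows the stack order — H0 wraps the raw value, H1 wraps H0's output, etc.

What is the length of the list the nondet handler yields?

Working:
choose[3, 4] @ H3
  branch[0] choose=3:
    ask @ H2 ⇒ 3
    H0 returns (0, ())
    H1 returns [(0, ())]
    H2 returns [(0, ())]
    H3 returns [[(0, ())]]
  branch[1] choose=4:
    ask @ H2 ⇒ 3
    H0 returns (0, ())
    H1 returns [(0, ())]
    H2 returns [(0, ())]
    H3 returns [[(0, ())]]
= [[(0, ())], [(0, ())]]

Answer: 2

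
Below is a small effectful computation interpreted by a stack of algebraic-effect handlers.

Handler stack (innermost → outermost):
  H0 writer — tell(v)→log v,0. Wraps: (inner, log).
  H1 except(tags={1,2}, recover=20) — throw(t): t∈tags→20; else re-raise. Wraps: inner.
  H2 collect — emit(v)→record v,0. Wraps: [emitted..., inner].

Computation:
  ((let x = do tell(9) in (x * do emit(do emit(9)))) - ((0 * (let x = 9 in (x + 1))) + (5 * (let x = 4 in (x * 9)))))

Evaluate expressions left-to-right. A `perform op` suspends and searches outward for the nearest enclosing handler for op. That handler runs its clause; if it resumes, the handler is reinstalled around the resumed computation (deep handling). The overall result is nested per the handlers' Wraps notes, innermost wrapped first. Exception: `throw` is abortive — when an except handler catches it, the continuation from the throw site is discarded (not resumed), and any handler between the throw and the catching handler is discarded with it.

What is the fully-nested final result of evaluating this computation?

Answer: [9, 0, (-180, (9))]

Evaluation trace:
tell(9) @ H0 ⇒ log+=9
emit(9) @ H2 ⇒ out+=9
emit(0) @ H2 ⇒ out+=0
H0 returns (-180, (9))
H1 returns (-180, (9))
H2 returns [9, 0, (-180, (9))]
= [9, 0, (-180, (9))]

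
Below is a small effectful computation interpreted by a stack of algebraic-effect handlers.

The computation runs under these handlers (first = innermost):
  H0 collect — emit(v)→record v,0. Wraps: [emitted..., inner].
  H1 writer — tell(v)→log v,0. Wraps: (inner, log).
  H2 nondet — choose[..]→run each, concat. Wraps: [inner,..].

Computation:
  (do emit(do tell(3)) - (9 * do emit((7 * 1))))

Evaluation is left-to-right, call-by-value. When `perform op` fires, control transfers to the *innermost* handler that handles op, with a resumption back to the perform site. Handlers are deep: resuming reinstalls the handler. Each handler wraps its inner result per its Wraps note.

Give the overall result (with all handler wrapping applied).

Evaluation trace:
tell(3) @ H1 ⇒ log+=3
emit(0) @ H0 ⇒ out+=0
emit(7) @ H0 ⇒ out+=7
H0 returns [0, 7, 0]
H1 returns ([0, 7, 0], (3))
H2 returns [([0, 7, 0], (3))]
= [([0, 7, 0], (3))]

Answer: [([0, 7, 0], (3))]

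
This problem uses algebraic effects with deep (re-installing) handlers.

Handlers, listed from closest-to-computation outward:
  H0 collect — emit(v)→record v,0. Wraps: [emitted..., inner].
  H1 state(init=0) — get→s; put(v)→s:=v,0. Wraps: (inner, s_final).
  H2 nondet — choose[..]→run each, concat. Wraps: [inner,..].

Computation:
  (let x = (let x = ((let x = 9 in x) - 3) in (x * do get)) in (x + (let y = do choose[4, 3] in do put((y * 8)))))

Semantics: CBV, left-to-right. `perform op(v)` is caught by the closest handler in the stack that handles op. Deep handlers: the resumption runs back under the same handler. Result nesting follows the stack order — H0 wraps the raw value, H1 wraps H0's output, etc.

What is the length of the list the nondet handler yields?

Step-by-step:
get @ H1 ⇒ 0
choose[4, 3] @ H2
  branch[0] choose=4:
    put(32) @ H1 ⇒ s:=32
    H0 returns [0]
    H1 returns ([0], 32)
    H2 returns [([0], 32)]
  branch[1] choose=3:
    put(24) @ H1 ⇒ s:=24
    H0 returns [0]
    H1 returns ([0], 24)
    H2 returns [([0], 24)]
= [([0], 32), ([0], 24)]

Answer: 2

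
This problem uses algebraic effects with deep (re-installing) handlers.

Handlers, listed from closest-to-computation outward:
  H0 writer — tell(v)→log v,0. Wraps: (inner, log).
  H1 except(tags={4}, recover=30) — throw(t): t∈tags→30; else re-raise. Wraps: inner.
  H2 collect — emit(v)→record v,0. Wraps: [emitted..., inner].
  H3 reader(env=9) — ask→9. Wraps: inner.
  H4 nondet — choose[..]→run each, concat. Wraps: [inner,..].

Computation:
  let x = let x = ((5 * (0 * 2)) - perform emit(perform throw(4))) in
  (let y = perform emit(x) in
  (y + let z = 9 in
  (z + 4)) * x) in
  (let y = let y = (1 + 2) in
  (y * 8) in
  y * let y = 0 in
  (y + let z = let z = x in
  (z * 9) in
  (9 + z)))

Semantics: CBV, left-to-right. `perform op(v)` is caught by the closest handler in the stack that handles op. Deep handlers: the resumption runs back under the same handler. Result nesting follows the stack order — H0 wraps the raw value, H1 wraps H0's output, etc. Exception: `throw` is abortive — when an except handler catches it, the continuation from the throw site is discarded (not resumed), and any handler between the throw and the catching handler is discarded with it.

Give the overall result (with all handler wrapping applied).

Evaluation trace:
throw(4) @ H1 caught ⇒ 30
H2 returns [30]
H3 returns [30]
H4 returns [[30]]
= [[30]]

Answer: [[30]]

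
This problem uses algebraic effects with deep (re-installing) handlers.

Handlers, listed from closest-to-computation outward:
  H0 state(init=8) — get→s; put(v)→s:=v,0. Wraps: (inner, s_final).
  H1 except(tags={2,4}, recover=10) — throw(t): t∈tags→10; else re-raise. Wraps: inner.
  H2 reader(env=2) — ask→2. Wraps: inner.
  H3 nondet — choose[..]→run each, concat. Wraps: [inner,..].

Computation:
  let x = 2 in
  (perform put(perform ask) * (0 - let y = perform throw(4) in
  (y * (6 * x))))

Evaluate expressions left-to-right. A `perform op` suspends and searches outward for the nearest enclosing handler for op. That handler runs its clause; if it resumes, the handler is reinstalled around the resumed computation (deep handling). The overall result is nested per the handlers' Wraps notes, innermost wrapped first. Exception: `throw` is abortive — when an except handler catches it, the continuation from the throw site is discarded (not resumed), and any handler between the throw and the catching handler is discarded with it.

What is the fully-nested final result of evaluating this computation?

Answer: [10]

Evaluation trace:
ask @ H2 ⇒ 2
put(2) @ H0 ⇒ s:=2
throw(4) @ H1 caught ⇒ 10
H2 returns 10
H3 returns [10]
= [10]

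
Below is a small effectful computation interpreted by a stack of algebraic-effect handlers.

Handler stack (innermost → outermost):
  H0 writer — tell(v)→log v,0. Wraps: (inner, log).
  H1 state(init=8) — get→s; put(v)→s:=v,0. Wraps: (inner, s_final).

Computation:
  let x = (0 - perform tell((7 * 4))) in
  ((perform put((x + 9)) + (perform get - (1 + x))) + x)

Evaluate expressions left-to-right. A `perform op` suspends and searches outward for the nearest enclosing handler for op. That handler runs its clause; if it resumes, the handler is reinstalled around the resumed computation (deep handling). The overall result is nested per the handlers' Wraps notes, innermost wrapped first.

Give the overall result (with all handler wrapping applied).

Answer: ((8, (28)), 9)

Step-by-step:
tell(28) @ H0 ⇒ log+=28
put(9) @ H1 ⇒ s:=9
get @ H1 ⇒ 9
H0 returns (8, (28))
H1 returns ((8, (28)), 9)
= ((8, (28)), 9)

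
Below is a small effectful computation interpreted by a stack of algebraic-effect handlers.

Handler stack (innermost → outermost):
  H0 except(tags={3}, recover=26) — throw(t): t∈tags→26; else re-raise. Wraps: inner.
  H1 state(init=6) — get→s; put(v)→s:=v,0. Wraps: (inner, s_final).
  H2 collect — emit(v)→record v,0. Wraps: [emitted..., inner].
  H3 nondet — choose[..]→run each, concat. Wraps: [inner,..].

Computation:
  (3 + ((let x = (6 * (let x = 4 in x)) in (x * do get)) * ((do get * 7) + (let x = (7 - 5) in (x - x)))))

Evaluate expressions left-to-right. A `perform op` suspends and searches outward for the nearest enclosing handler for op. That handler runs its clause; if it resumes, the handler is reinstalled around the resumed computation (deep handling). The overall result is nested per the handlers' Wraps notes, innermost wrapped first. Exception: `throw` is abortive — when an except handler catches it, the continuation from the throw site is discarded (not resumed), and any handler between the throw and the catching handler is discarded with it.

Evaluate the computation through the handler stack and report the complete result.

Evaluation trace:
get @ H1 ⇒ 6
get @ H1 ⇒ 6
H0 returns 6051
H1 returns (6051, 6)
H2 returns [(6051, 6)]
H3 returns [[(6051, 6)]]
= [[(6051, 6)]]

Answer: [[(6051, 6)]]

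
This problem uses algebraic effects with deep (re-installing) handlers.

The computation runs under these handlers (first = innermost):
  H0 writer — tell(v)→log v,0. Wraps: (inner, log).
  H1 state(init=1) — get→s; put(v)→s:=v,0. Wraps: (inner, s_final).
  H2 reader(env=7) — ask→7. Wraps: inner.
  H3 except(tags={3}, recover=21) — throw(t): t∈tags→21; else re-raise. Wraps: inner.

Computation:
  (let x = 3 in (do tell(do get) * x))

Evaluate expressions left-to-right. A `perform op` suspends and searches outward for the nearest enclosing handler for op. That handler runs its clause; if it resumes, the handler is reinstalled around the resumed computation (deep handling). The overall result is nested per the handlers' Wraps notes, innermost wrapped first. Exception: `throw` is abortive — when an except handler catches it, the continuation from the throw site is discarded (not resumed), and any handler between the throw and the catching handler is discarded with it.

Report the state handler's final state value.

Evaluation trace:
get @ H1 ⇒ 1
tell(1) @ H0 ⇒ log+=1
H0 returns (0, (1))
H1 returns ((0, (1)), 1)
H2 returns ((0, (1)), 1)
H3 returns ((0, (1)), 1)
= ((0, (1)), 1)

Answer: 1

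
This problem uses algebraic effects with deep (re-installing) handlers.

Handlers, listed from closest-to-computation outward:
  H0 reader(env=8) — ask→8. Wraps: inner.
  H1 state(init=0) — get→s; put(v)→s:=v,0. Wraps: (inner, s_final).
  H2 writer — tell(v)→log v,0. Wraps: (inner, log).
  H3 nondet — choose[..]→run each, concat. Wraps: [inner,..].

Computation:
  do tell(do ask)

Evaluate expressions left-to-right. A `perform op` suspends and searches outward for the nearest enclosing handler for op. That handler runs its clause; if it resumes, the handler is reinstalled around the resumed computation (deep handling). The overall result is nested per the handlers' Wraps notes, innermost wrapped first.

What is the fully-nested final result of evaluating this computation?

Answer: [((0, 0), (8))]

Evaluation trace:
ask @ H0 ⇒ 8
tell(8) @ H2 ⇒ log+=8
H0 returns 0
H1 returns (0, 0)
H2 returns ((0, 0), (8))
H3 returns [((0, 0), (8))]
= [((0, 0), (8))]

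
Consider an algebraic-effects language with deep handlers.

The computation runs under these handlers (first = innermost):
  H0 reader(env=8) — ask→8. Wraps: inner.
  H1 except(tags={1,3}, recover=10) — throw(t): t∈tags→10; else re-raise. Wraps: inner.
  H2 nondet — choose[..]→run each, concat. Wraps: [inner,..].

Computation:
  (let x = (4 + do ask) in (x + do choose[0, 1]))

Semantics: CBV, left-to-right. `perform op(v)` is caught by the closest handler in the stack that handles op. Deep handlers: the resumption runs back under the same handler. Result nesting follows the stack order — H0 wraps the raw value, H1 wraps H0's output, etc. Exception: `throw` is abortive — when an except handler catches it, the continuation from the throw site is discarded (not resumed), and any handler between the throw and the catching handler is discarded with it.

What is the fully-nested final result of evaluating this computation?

Working:
ask @ H0 ⇒ 8
choose[0, 1] @ H2
  branch[0] choose=0:
    H0 returns 12
    H1 returns 12
    H2 returns [12]
  branch[1] choose=1:
    H0 returns 13
    H1 returns 13
    H2 returns [13]
= [12, 13]

Answer: [12, 13]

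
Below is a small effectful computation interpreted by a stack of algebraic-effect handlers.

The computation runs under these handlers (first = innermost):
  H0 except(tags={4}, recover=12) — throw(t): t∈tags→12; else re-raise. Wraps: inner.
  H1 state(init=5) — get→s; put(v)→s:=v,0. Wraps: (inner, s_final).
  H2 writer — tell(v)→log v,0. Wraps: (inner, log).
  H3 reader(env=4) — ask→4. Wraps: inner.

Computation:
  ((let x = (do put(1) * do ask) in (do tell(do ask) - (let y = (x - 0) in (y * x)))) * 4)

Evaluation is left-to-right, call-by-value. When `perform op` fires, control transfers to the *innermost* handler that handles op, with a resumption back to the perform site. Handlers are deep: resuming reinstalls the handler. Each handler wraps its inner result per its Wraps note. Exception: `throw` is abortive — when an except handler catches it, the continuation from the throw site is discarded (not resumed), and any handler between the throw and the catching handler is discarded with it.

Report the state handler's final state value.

Answer: 1

Step-by-step:
put(1) @ H1 ⇒ s:=1
ask @ H3 ⇒ 4
ask @ H3 ⇒ 4
tell(4) @ H2 ⇒ log+=4
H0 returns 0
H1 returns (0, 1)
H2 returns ((0, 1), (4))
H3 returns ((0, 1), (4))
= ((0, 1), (4))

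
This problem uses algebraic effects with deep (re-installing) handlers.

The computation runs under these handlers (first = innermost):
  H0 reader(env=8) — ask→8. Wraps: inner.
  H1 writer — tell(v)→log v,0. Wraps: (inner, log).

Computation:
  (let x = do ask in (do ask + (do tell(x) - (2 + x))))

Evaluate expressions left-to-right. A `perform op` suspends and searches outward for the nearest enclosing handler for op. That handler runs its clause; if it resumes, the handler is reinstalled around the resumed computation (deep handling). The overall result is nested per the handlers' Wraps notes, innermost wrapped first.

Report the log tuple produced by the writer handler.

Step-by-step:
ask @ H0 ⇒ 8
ask @ H0 ⇒ 8
tell(8) @ H1 ⇒ log+=8
H0 returns -2
H1 returns (-2, (8))
= (-2, (8))

Answer: (8)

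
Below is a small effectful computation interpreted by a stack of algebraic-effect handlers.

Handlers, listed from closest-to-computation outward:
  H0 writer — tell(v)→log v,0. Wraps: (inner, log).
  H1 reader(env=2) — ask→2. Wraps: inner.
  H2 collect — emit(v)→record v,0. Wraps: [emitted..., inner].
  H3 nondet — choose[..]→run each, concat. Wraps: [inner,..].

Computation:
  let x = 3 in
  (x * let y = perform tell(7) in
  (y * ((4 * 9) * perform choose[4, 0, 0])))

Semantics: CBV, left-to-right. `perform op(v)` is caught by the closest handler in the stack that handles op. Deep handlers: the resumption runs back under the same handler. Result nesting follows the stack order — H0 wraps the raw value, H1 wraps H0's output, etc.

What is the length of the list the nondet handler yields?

Step-by-step:
tell(7) @ H0 ⇒ log+=7
choose[4, 0, 0] @ H3
  branch[0] choose=4:
    H0 returns (0, (7))
    H1 returns (0, (7))
    H2 returns [(0, (7))]
    H3 returns [[(0, (7))]]
  branch[1] choose=0:
    H0 returns (0, (7))
    H1 returns (0, (7))
    H2 returns [(0, (7))]
    H3 returns [[(0, (7))]]
  branch[2] choose=0:
    H0 returns (0, (7))
    H1 returns (0, (7))
    H2 returns [(0, (7))]
    H3 returns [[(0, (7))]]
= [[(0, (7))], [(0, (7))], [(0, (7))]]

Answer: 3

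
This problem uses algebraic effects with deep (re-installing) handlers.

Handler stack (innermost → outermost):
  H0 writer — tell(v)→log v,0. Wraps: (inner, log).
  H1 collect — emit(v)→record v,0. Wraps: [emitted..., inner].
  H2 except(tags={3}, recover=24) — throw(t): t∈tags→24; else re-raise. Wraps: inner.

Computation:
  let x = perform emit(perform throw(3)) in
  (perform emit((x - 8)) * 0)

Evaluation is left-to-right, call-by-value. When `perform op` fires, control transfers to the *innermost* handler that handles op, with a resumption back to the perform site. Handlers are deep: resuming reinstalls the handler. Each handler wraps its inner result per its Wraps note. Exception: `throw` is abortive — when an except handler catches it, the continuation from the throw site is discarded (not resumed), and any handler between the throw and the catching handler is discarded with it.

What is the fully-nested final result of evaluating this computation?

Answer: 24

Working:
throw(3) @ H2 caught ⇒ 24
= 24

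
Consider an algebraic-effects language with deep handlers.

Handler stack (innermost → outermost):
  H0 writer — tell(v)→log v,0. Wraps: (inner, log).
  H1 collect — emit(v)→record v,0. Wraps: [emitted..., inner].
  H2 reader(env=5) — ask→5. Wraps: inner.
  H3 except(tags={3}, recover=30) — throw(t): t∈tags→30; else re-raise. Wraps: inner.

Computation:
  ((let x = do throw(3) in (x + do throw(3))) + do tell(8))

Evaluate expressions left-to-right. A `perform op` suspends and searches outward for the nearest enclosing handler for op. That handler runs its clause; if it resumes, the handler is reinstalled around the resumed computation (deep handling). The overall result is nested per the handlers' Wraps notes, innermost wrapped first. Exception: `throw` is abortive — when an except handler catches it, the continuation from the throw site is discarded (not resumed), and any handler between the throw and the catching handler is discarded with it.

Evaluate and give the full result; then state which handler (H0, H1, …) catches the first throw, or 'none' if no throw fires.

Evaluation trace:
throw(3) @ H3 caught ⇒ 30
= 30

Answer: 30 ; first throw caught by: H3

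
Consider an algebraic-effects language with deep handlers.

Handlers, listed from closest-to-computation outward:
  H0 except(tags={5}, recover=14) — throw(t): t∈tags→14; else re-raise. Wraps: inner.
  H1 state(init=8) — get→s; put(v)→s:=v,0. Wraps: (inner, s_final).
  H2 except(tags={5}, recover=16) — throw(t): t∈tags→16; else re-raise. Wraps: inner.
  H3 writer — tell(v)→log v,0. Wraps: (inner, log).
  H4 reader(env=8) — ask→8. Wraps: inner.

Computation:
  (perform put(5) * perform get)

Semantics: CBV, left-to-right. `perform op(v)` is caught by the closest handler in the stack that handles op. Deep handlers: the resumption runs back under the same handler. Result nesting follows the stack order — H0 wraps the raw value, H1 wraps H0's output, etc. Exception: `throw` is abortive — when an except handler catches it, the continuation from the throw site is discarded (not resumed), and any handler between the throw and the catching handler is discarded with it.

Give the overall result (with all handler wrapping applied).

Step-by-step:
put(5) @ H1 ⇒ s:=5
get @ H1 ⇒ 5
H0 returns 0
H1 returns (0, 5)
H2 returns (0, 5)
H3 returns ((0, 5), ())
H4 returns ((0, 5), ())
= ((0, 5), ())

Answer: ((0, 5), ())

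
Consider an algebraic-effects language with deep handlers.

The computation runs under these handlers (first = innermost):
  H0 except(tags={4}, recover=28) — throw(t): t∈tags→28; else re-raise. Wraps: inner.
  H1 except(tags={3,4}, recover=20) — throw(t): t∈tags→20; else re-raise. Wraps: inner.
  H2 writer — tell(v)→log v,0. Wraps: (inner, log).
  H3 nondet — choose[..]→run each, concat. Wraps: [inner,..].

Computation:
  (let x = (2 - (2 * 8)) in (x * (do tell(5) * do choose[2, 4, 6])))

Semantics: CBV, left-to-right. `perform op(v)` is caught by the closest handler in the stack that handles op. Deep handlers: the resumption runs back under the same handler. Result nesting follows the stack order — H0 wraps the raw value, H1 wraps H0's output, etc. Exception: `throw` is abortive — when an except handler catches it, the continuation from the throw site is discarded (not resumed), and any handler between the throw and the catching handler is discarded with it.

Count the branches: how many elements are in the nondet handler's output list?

Answer: 3

Evaluation trace:
tell(5) @ H2 ⇒ log+=5
choose[2, 4, 6] @ H3
  branch[0] choose=2:
    H0 returns 0
    H1 returns 0
    H2 returns (0, (5))
    H3 returns [(0, (5))]
  branch[1] choose=4:
    H0 returns 0
    H1 returns 0
    H2 returns (0, (5))
    H3 returns [(0, (5))]
  branch[2] choose=6:
    H0 returns 0
    H1 returns 0
    H2 returns (0, (5))
    H3 returns [(0, (5))]
= [(0, (5)), (0, (5)), (0, (5))]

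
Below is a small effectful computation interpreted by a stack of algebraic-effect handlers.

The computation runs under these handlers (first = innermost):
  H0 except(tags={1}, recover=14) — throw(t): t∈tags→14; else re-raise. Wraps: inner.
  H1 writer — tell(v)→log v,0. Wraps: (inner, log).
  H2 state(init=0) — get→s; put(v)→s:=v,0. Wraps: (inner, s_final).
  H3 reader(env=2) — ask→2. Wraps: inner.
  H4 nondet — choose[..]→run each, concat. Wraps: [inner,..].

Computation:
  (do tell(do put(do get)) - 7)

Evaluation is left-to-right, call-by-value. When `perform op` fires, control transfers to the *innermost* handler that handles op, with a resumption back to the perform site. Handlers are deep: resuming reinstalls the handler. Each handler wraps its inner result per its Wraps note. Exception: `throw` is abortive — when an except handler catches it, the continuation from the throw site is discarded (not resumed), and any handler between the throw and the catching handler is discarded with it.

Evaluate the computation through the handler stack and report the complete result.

Step-by-step:
get @ H2 ⇒ 0
put(0) @ H2 ⇒ s:=0
tell(0) @ H1 ⇒ log+=0
H0 returns -7
H1 returns (-7, (0))
H2 returns ((-7, (0)), 0)
H3 returns ((-7, (0)), 0)
H4 returns [((-7, (0)), 0)]
= [((-7, (0)), 0)]

Answer: [((-7, (0)), 0)]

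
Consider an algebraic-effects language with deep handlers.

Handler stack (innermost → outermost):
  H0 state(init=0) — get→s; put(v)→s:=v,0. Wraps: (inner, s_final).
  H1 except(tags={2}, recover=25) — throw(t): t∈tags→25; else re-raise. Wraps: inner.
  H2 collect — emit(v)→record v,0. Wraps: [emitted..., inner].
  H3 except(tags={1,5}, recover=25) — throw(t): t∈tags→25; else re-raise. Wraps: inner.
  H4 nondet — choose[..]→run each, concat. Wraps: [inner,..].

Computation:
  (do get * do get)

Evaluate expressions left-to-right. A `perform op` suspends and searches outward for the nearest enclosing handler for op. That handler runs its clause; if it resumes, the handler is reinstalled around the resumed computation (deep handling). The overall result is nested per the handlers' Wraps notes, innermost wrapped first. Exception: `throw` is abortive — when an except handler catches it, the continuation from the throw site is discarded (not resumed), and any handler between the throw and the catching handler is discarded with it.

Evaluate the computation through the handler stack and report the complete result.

Answer: [[(0, 0)]]

Working:
get @ H0 ⇒ 0
get @ H0 ⇒ 0
H0 returns (0, 0)
H1 returns (0, 0)
H2 returns [(0, 0)]
H3 returns [(0, 0)]
H4 returns [[(0, 0)]]
= [[(0, 0)]]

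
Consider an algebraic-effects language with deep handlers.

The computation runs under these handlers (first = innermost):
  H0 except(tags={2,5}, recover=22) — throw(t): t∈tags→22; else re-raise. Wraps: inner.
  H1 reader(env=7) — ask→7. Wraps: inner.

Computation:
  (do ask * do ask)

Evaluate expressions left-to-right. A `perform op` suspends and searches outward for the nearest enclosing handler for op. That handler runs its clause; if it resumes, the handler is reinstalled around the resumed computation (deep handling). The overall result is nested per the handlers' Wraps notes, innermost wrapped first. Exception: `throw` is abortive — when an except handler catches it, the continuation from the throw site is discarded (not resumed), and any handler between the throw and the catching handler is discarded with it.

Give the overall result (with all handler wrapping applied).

Evaluation trace:
ask @ H1 ⇒ 7
ask @ H1 ⇒ 7
H0 returns 49
H1 returns 49
= 49

Answer: 49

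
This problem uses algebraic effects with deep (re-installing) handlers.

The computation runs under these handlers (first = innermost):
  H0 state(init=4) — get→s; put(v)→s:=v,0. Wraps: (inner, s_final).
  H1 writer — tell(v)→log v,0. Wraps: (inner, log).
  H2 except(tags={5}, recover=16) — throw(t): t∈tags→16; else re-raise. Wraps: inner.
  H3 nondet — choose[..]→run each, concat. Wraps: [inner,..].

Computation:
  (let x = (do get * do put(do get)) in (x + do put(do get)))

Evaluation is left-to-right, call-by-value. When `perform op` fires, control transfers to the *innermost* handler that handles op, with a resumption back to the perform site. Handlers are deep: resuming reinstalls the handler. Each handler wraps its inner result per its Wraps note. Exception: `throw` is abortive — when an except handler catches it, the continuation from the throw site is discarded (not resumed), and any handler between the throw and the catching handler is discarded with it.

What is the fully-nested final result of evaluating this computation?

Answer: [((0, 4), ())]

Evaluation trace:
get @ H0 ⇒ 4
get @ H0 ⇒ 4
put(4) @ H0 ⇒ s:=4
get @ H0 ⇒ 4
put(4) @ H0 ⇒ s:=4
H0 returns (0, 4)
H1 returns ((0, 4), ())
H2 returns ((0, 4), ())
H3 returns [((0, 4), ())]
= [((0, 4), ())]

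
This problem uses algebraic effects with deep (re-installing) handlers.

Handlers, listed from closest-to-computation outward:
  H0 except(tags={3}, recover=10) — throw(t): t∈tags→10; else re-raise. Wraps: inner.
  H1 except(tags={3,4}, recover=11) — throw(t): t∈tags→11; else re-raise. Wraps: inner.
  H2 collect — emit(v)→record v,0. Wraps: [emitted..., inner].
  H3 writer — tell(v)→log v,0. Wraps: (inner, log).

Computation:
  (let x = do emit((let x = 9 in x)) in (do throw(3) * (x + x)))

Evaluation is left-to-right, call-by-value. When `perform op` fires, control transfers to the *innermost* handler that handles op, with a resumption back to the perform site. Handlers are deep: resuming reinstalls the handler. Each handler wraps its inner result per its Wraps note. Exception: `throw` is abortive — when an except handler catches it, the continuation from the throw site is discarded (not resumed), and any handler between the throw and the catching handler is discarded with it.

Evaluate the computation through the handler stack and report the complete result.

Evaluation trace:
emit(9) @ H2 ⇒ out+=9
throw(3) @ H0 caught ⇒ 10
H1 returns 10
H2 returns [9, 10]
H3 returns ([9, 10], ())
= ([9, 10], ())

Answer: ([9, 10], ())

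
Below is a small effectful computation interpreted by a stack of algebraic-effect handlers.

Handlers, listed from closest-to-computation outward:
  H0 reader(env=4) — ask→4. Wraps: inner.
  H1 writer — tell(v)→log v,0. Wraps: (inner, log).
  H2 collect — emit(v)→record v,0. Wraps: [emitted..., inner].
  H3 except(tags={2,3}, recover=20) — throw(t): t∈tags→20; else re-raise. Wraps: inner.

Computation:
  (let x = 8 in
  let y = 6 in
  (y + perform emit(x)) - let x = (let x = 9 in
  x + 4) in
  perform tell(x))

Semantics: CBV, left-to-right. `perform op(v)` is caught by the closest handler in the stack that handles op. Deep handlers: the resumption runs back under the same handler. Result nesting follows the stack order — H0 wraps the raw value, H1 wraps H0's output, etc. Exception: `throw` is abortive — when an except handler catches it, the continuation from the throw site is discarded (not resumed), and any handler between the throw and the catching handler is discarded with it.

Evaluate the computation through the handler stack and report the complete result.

Answer: [8, (6, (13))]

Working:
emit(8) @ H2 ⇒ out+=8
tell(13) @ H1 ⇒ log+=13
H0 returns 6
H1 returns (6, (13))
H2 returns [8, (6, (13))]
H3 returns [8, (6, (13))]
= [8, (6, (13))]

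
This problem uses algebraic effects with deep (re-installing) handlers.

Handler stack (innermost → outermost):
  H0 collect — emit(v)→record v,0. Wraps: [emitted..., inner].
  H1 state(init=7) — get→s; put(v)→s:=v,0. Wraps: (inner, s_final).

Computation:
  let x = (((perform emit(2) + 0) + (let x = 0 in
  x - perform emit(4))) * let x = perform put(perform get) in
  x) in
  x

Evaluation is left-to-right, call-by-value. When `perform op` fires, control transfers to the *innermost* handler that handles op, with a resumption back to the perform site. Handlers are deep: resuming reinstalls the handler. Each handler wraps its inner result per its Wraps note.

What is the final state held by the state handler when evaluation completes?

Answer: 7

Working:
emit(2) @ H0 ⇒ out+=2
emit(4) @ H0 ⇒ out+=4
get @ H1 ⇒ 7
put(7) @ H1 ⇒ s:=7
H0 returns [2, 4, 0]
H1 returns ([2, 4, 0], 7)
= ([2, 4, 0], 7)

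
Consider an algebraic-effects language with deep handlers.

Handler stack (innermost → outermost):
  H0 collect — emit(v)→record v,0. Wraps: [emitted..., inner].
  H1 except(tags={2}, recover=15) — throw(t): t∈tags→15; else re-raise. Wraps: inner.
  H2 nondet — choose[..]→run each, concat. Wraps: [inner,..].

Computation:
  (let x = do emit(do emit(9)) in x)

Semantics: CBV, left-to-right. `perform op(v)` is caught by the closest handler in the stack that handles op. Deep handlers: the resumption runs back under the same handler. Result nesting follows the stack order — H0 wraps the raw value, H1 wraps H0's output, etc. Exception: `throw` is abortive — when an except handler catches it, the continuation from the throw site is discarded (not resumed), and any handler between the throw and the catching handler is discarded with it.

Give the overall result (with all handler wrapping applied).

Evaluation trace:
emit(9) @ H0 ⇒ out+=9
emit(0) @ H0 ⇒ out+=0
H0 returns [9, 0, 0]
H1 returns [9, 0, 0]
H2 returns [[9, 0, 0]]
= [[9, 0, 0]]

Answer: [[9, 0, 0]]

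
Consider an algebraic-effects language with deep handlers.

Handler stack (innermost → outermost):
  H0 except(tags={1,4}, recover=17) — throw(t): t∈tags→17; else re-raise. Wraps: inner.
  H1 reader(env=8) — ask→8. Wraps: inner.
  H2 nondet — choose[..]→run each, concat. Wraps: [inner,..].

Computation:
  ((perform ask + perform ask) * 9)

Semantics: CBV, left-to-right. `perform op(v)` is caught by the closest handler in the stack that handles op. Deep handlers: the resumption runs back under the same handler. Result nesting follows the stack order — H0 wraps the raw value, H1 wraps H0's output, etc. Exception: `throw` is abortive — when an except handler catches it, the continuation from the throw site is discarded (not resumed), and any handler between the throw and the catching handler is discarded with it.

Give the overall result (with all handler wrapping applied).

Evaluation trace:
ask @ H1 ⇒ 8
ask @ H1 ⇒ 8
H0 returns 144
H1 returns 144
H2 returns [144]
= [144]

Answer: [144]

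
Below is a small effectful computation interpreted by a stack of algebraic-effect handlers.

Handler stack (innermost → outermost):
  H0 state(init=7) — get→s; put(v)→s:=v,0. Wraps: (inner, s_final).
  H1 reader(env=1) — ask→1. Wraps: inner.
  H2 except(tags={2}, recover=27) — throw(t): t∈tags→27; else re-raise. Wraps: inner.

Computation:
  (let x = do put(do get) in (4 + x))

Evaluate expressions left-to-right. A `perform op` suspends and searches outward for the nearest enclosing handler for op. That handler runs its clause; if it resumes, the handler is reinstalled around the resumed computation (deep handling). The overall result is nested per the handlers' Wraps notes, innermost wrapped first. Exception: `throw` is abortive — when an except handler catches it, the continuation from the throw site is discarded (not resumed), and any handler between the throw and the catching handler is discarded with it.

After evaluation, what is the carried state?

Evaluation trace:
get @ H0 ⇒ 7
put(7) @ H0 ⇒ s:=7
H0 returns (4, 7)
H1 returns (4, 7)
H2 returns (4, 7)
= (4, 7)

Answer: 7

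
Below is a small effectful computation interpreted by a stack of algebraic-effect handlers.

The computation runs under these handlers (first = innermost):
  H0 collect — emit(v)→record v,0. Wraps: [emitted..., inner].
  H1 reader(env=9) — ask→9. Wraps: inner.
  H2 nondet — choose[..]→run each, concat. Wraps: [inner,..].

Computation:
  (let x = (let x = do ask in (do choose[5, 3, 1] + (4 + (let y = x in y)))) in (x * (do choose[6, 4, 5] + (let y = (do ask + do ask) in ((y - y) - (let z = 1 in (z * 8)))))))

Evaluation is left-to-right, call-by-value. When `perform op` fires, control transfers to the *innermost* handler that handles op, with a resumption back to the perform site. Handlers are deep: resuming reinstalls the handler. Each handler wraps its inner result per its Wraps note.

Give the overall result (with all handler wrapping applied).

Step-by-step:
ask @ H1 ⇒ 9
choose[5, 3, 1] @ H2
  branch[0] choose=5:
    choose[6, 4, 5] @ H2
      branch[0] choose=6:
        ask @ H1 ⇒ 9
        ask @ H1 ⇒ 9
        H0 returns [-36]
        H1 returns [-36]
        H2 returns [[-36]]
      branch[1] choose=4:
        ask @ H1 ⇒ 9
        ask @ H1 ⇒ 9
        H0 returns [-72]
        H1 returns [-72]
        H2 returns [[-72]]
      branch[2] choose=5:
        ask @ H1 ⇒ 9
        ask @ H1 ⇒ 9
        H0 returns [-54]
        H1 returns [-54]
        H2 returns [[-54]]
  branch[1] choose=3:
    choose[6, 4, 5] @ H2
      branch[0] choose=6:
        ask @ H1 ⇒ 9
        ask @ H1 ⇒ 9
        H0 returns [-32]
        H1 returns [-32]
        H2 returns [[-32]]
      branch[1] choose=4:
        ask @ H1 ⇒ 9
        ask @ H1 ⇒ 9
        H0 returns [-64]
        H1 returns [-64]
        H2 returns [[-64]]
      branch[2] choose=5:
        ask @ H1 ⇒ 9
        ask @ H1 ⇒ 9
        H0 returns [-48]
        H1 returns [-48]
        H2 returns [[-48]]
  branch[2] choose=1:
    choose[6, 4, 5] @ H2
      branch[0] choose=6:
        ask @ H1 ⇒ 9
        ask @ H1 ⇒ 9
        H0 returns [-28]
        H1 returns [-28]
        H2 returns [[-28]]
      branch[1] choose=4:
        ask @ H1 ⇒ 9
        ask @ H1 ⇒ 9
        H0 returns [-56]
        H1 returns [-56]
        H2 returns [[-56]]
      branch[2] choose=5:
        ask @ H1 ⇒ 9
        ask @ H1 ⇒ 9
        H0 returns [-42]
        H1 returns [-42]
        H2 returns [[-42]]
= [[-36], [-72], [-54], [-32], [-64], [-48], [-28], [-56], [-42]]

Answer: [[-36], [-72], [-54], [-32], [-64], [-48], [-28], [-56], [-42]]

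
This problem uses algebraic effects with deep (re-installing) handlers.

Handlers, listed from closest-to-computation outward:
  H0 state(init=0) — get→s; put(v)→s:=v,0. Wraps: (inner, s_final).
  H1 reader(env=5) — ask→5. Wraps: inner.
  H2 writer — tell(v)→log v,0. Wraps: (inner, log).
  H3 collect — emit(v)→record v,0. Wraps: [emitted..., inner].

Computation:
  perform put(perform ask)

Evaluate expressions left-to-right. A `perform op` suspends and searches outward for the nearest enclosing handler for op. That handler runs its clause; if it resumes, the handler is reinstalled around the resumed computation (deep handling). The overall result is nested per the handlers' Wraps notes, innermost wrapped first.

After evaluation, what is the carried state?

Answer: 5

Working:
ask @ H1 ⇒ 5
put(5) @ H0 ⇒ s:=5
H0 returns (0, 5)
H1 returns (0, 5)
H2 returns ((0, 5), ())
H3 returns [((0, 5), ())]
= [((0, 5), ())]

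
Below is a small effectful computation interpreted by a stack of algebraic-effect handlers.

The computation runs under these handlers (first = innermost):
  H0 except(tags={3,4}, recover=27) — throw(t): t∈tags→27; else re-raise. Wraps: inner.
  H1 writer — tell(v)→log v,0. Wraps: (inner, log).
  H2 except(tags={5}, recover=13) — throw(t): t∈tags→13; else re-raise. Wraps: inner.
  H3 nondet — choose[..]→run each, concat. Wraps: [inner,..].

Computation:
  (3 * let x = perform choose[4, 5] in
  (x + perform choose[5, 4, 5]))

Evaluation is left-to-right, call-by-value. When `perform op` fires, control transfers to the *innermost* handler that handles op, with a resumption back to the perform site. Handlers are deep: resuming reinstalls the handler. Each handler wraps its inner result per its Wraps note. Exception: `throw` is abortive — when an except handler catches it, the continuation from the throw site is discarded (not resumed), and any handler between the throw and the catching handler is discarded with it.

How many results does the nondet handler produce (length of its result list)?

Evaluation trace:
choose[4, 5] @ H3
  branch[0] choose=4:
    choose[5, 4, 5] @ H3
      branch[0] choose=5:
        H0 returns 27
        H1 returns (27, ())
        H2 returns (27, ())
        H3 returns [(27, ())]
      branch[1] choose=4:
        H0 returns 24
        H1 returns (24, ())
        H2 returns (24, ())
        H3 returns [(24, ())]
      branch[2] choose=5:
        H0 returns 27
        H1 returns (27, ())
        H2 returns (27, ())
        H3 returns [(27, ())]
  branch[1] choose=5:
    choose[5, 4, 5] @ H3
      branch[0] choose=5:
        H0 returns 30
        H1 returns (30, ())
        H2 returns (30, ())
        H3 returns [(30, ())]
      branch[1] choose=4:
        H0 returns 27
        H1 returns (27, ())
        H2 returns (27, ())
        H3 returns [(27, ())]
      branch[2] choose=5:
        H0 returns 30
        H1 returns (30, ())
        H2 returns (30, ())
        H3 returns [(30, ())]
= [(27, ()), (24, ()), (27, ()), (30, ()), (27, ()), (30, ())]

Answer: 6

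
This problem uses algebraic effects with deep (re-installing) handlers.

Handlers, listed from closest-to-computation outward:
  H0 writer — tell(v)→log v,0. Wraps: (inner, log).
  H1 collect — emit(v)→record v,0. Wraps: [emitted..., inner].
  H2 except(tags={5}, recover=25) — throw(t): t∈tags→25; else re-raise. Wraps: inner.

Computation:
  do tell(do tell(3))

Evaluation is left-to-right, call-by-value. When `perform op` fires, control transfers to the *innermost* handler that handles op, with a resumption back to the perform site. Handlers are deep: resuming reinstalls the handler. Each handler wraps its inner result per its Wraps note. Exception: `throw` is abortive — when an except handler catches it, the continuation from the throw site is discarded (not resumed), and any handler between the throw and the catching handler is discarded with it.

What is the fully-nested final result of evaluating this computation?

Answer: [(0, (3, 0))]

Working:
tell(3) @ H0 ⇒ log+=3
tell(0) @ H0 ⇒ log+=0
H0 returns (0, (3, 0))
H1 returns [(0, (3, 0))]
H2 returns [(0, (3, 0))]
= [(0, (3, 0))]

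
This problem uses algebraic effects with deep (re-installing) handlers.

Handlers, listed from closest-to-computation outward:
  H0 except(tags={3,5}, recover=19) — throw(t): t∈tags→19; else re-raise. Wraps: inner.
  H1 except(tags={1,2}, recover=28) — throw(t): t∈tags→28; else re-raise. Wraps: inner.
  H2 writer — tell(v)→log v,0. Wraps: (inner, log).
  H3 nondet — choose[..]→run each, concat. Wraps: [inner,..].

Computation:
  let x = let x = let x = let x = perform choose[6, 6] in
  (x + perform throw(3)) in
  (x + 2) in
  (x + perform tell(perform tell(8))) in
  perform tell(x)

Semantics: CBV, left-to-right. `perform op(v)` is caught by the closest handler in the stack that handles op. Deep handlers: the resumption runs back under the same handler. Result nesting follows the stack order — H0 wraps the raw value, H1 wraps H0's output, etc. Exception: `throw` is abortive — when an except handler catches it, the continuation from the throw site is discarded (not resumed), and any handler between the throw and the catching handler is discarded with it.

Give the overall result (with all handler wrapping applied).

Answer: [(19, ()), (19, ())]

Evaluation trace:
choose[6, 6] @ H3
  branch[0] choose=6:
    throw(3) @ H0 caught ⇒ 19
    H1 returns 19
    H2 returns (19, ())
    H3 returns [(19, ())]
  branch[1] choose=6:
    throw(3) @ H0 caught ⇒ 19
    H1 returns 19
    H2 returns (19, ())
    H3 returns [(19, ())]
= [(19, ()), (19, ())]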